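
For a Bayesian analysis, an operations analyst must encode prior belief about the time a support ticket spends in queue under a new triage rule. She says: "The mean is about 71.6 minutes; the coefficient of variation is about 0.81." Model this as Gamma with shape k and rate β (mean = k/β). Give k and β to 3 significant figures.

k ≈ 1.52, β ≈ 0.0213

For Gamma(k, rate β): mean = k/β, variance = k/β², so CV = 1/√k.
CV = 0.81, hence k = 1/CV² = 1.52.
Then β = k/mean = 1.52/71.6 = 0.0213.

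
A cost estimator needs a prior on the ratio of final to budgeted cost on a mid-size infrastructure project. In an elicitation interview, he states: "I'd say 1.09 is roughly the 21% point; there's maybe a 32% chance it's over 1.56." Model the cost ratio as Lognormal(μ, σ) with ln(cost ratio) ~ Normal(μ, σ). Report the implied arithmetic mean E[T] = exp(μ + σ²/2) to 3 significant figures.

If T ~ Lognormal(μ,σ) then ln T ~ Normal(μ,σ), so the p-quantile of ln T is μ + z_p·σ.
ln(1.09) = 0.08618 and ln(1.56) = 0.4447; z_{0.21} = -0.8064, z_{0.68} = 0.4677.
σ = (0.4447 − 0.08618)/(0.4677 − (-0.8064)) = 0.281.
μ = 0.08618 − (-0.8064)·0.281 = 0.313.
E[T] = exp(μ + σ²/2) = exp(0.313 + 0.0396) = 1.42.

E[T] ≈ 1.42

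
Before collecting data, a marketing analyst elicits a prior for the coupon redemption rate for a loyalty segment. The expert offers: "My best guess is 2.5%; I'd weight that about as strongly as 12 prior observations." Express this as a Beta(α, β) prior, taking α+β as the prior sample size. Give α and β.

Under the effective-sample-size interpretation, Beta(α, β) has prior mean α/(α+β) and prior sample size α+β.
So α+β = 12 and α/(α+β) = 0.025, giving α = 0.025·12 = 0.3 and β = 12 − 0.3 = 11.7.

α = 0.3, β = 11.7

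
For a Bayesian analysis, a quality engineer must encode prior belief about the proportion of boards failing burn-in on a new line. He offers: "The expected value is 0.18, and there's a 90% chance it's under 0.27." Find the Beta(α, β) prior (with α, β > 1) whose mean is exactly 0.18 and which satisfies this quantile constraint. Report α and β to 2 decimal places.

With mean 0.18 fixed, write α = 0.18s, β = 0.82s where s = α+β.
Need P(θ < 0.27) = 0.9 under Beta(0.18s, 0.82s). Normal approximation: (q−m)/√(m(1−m)/s) ≈ z_{0.9} = 1.28, so s ≈ 0.18·0.82·(1.28)²/(0.27−0.18)² = 29.9.
At s = 29.9: P(θ<0.27) ≈ 0.894. Adjusting to match 0.9 gives s ≈ 31.95.
So α = 0.18·31.95 ≈ 5.75, β = 0.82·31.95 ≈ 26.20.

α ≈ 5.75, β ≈ 26.20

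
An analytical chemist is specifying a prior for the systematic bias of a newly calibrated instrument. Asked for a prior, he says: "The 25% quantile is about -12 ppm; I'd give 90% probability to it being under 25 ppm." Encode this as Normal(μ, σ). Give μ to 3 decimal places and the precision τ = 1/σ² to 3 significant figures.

μ = 0.758, τ = 0.00279

The p-quantile of Normal(μ,σ) is μ + z_p·σ, with z_{0.25} = -0.6745 and z_{0.9} = 1.282.
Eliminate σ: μ = (z₂·x₁ − z₁·x₂)/(z₂ − z₁) = (1.282·-12 − (-0.6745)·25)/1.956 = 0.758.
Then σ = (x₂ − x₁)/(z₂ − z₁) = (25 − -12)/1.956 = 18.916.
Precision τ = 1/σ² = 1/18.92² = 0.00279.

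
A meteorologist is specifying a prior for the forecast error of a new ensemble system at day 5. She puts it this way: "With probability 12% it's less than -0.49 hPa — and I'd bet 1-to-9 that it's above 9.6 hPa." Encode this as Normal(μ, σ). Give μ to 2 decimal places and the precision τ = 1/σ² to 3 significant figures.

μ = 4.34, τ = 0.0593

The p-quantile of Normal(μ,σ) is μ + z_p·σ, with z_{0.12} = -1.175 and z_{0.9} = 1.282.
Eliminate σ: μ = (z₂·x₁ − z₁·x₂)/(z₂ − z₁) = (1.282·-0.49 − (-1.175)·9.6)/2.457 = 4.34.
Then σ = (x₂ − x₁)/(z₂ − z₁) = (9.6 − -0.49)/2.457 = 4.11.
Precision τ = 1/σ² = 1/4.107² = 0.0593.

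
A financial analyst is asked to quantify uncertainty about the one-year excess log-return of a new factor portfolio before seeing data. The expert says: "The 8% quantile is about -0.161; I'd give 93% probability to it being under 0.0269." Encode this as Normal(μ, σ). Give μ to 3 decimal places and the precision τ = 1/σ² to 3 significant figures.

For Normal(μ,σ), the p-quantile is μ + z_p·σ. Here z_{0.08} = -1.405, z_{0.93} = 1.476.
So -0.161 = μ − 1.405σ and 0.0269 = μ + 1.476σ.
Subtracting: σ = (0.0269 − -0.161)/(1.476 − (-1.405)) = 0.065.
Then μ = -0.161 − (-1.405)·0.065 = -0.069.
Precision τ = 1/σ² = 1/0.06522² = 235.

μ = -0.069, τ = 235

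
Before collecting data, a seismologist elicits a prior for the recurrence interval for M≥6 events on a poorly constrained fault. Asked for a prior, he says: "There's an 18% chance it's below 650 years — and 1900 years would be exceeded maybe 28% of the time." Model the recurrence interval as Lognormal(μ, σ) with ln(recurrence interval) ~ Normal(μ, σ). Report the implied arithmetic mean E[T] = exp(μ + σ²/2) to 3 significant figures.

If T ~ Lognormal(μ,σ) then ln T ~ Normal(μ,σ), so the p-quantile of ln T is μ + z_p·σ.
ln(650) = 6.477 and ln(1900) = 7.55; z_{0.18} = -0.9154, z_{0.72} = 0.5828.
σ = (7.55 − 6.477)/(0.5828 − (-0.9154)) = 0.716.
μ = 6.477 − (-0.9154)·0.716 = 7.132.
E[T] = exp(μ + σ²/2) = exp(7.132 + 0.2563) = 1620 years.

E[T] ≈ 1620 years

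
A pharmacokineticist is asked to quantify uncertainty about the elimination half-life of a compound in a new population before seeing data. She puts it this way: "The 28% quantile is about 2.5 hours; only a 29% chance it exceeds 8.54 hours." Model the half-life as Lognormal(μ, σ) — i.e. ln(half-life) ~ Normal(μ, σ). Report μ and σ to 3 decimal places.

μ ≈ 1.546, σ ≈ 1.081

If T ~ Lognormal(μ,σ) then ln T ~ Normal(μ,σ), so the p-quantile of ln T is μ + z_p·σ.
ln(2.5) = 0.9163 and ln(8.54) = 2.145; z_{0.28} = -0.5828, z_{0.71} = 0.5534.
σ = (2.145 − 0.9163)/(0.5534 − (-0.5828)) = 1.081.
μ = 0.9163 − (-0.5828)·1.081 = 1.546.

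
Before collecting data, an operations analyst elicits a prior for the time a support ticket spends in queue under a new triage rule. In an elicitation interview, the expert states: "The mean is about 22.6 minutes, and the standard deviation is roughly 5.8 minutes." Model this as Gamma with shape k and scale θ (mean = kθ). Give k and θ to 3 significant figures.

For Gamma(k, scale θ): mean = kθ, variance = kθ², so CV = 1/√k.
CV = SD/mean = 5.8/22.6 = 0.2566, hence k = 1/CV² = 15.2.
Then θ = mean/k = 22.6/15.2 = 1.49.

k ≈ 15.2, θ ≈ 1.49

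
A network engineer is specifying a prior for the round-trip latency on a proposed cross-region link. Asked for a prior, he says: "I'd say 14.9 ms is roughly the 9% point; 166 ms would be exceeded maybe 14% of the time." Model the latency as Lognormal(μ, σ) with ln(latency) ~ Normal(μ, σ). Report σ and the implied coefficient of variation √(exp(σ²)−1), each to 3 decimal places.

If T ~ Lognormal(μ,σ) then ln T ~ Normal(μ,σ), so the p-quantile of ln T is μ + z_p·σ.
ln(14.9) = 2.701 and ln(166) = 5.112; z_{0.09} = -1.341, z_{0.86} = 1.08.
σ = (5.112 − 2.701)/(1.08 − (-1.341)) = 0.996.
μ = 2.701 − (-1.341)·0.996 = 4.036.
CV = √(exp(σ²)−1) = √(exp(0.9914)−1) = 1.302.

σ ≈ 0.996, CV ≈ 1.302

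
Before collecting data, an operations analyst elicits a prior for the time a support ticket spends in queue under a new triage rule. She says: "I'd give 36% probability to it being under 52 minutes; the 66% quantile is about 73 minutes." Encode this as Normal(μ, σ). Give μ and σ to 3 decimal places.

For Normal(μ,σ), the p-quantile is μ + z_p·σ. Here z_{0.36} = -0.3585, z_{0.66} = 0.4125.
So 52 = μ − 0.3585σ and 73 = μ + 0.4125σ.
Subtracting: σ = (73 − 52)/(0.4125 − (-0.3585)) = 27.240.
Then μ = 52 − (-0.3585)·27.240 = 61.764.

μ = 61.764, σ = 27.240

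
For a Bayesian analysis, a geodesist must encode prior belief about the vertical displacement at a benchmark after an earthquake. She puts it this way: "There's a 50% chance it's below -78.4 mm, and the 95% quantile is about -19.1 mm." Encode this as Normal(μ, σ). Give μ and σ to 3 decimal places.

μ = -78.400, σ = 36.052

The p-quantile of Normal(μ,σ) is μ + z_p·σ, with z_{0.5} = 0 and z_{0.95} = 1.645.
Eliminate σ: μ = (z₂·x₁ − z₁·x₂)/(z₂ − z₁) = (1.645·-78.4 − (0)·-19.1)/1.645 = -78.400.
Then σ = (x₂ − x₁)/(z₂ − z₁) = (-19.1 − -78.4)/1.645 = 36.052.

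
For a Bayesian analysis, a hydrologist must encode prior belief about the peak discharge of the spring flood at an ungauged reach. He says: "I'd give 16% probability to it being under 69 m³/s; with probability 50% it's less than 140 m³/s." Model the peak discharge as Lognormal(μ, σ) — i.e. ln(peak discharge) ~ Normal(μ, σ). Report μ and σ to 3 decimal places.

μ ≈ 4.942, σ ≈ 0.711

If T ~ Lognormal(μ,σ) then ln T ~ Normal(μ,σ), so the p-quantile of ln T is μ + z_p·σ.
ln(69) = 4.234 and ln(140) = 4.942; z_{0.16} = -0.9945, z_{0.5} = 0.
σ = (4.942 − 4.234)/(0 − (-0.9945)) = 0.711.
μ = 4.234 − (-0.9945)·0.711 = 4.942.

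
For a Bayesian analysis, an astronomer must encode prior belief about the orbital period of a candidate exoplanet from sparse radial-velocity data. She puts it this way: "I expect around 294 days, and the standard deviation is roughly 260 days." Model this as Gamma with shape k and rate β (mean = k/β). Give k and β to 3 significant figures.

k ≈ 1.28, β ≈ 0.00435

For Gamma(k, rate β): mean = k/β, variance = k/β², so CV = 1/√k.
CV = SD/mean = 260/294 = 0.8844, hence k = 1/CV² = 1.28.
Then β = k/mean = 1.28/294 = 0.00435.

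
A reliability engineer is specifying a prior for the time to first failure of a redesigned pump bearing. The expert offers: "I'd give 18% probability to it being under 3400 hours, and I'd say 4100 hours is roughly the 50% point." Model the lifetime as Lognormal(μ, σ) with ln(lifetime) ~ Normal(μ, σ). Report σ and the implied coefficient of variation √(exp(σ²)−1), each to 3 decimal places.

If T ~ Lognormal(μ,σ) then ln T ~ Normal(μ,σ), so the p-quantile of ln T is μ + z_p·σ.
ln(3400) = 8.132 and ln(4100) = 8.319; z_{0.18} = -0.9154, z_{0.5} = 0.
σ = (8.319 − 8.132)/(0 − (-0.9154)) = 0.205.
μ = 8.132 − (-0.9154)·0.205 = 8.319.
CV = √(exp(σ²)−1) = √(exp(0.0418)−1) = 0.207.

σ ≈ 0.205, CV ≈ 0.207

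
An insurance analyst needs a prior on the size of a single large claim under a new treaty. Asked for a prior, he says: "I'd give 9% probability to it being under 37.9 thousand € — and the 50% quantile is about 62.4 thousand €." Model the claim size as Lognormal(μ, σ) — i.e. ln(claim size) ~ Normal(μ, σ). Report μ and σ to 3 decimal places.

If T ~ Lognormal(μ,σ) then ln T ~ Normal(μ,σ), so the p-quantile of ln T is μ + z_p·σ.
ln(37.9) = 3.635 and ln(62.4) = 4.134; z_{0.09} = -1.341, z_{0.5} = 0.
σ = (4.134 − 3.635)/(0 − (-1.341)) = 0.372.
μ = 3.635 − (-1.341)·0.372 = 4.134.

μ ≈ 4.134, σ ≈ 0.372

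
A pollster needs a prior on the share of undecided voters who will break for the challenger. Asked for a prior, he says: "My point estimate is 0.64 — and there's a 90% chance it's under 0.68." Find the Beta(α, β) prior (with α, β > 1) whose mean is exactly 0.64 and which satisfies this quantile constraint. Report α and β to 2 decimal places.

α ≈ 149.15, β ≈ 83.90

With mean 0.64 fixed, write α = 0.64s, β = 0.36s where s = α+β.
Need P(θ < 0.68) = 0.9 under Beta(0.64s, 0.36s). Normal approximation: (q−m)/√(m(1−m)/s) ≈ z_{0.9} = 1.28, so s ≈ 0.64·0.36·(1.28)²/(0.68−0.64)² = 236.5.
At s = 236.5: P(θ<0.68) ≈ 0.902. Adjusting to match 0.9 gives s ≈ 233.05.
So α = 0.64·233.05 ≈ 149.15, β = 0.36·233.05 ≈ 83.90.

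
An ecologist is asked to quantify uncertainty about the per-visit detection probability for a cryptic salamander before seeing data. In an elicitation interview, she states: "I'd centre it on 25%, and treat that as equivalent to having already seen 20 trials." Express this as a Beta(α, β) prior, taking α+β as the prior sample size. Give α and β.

Under the effective-sample-size interpretation, Beta(α, β) has prior mean α/(α+β) and prior sample size α+β.
So α+β = 20 and α/(α+β) = 0.25, giving α = 0.25·20 = 5 and β = 20 − 5 = 15.

α = 5, β = 15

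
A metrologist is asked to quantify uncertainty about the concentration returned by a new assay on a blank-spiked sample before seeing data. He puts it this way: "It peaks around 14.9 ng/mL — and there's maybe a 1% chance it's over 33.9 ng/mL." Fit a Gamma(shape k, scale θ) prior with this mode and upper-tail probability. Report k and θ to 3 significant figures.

Gamma(k,θ) with k>1 has mode (k−1)θ, so θ = 14.9/(k−1).
Need P(X < 33.9) = 0.99 with θ tied to k this way. Start at k = 2, θ = 14.9: P(X<33.9) ≈ 0.663.
Too low — raise k to concentrate. Iterating converges to k ≈ 8.09.
Then θ = 14.9/(8.09−1) ≈ 2.1.

k ≈ 8.09, θ ≈ 2.1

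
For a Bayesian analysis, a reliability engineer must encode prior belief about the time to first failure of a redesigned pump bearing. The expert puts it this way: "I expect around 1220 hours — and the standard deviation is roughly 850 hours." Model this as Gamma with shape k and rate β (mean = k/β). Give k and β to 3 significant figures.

For Gamma(k, rate β): mean = k/β, variance = k/β², so CV = 1/√k.
CV = SD/mean = 850/1220 = 0.6967, hence k = 1/CV² = 2.06.
Then β = k/mean = 2.06/1220 = 0.00169.

k ≈ 2.06, β ≈ 0.00169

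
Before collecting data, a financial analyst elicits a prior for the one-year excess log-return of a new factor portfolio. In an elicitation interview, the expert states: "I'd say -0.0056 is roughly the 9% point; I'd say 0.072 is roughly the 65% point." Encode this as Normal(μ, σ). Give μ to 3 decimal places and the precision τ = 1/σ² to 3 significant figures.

The p-quantile of Normal(μ,σ) is μ + z_p·σ, with z_{0.09} = -1.341 and z_{0.65} = 0.3853.
Eliminate σ: μ = (z₂·x₁ − z₁·x₂)/(z₂ − z₁) = (0.3853·-0.0056 − (-1.341)·0.072)/1.726 = 0.055.
Then σ = (x₂ − x₁)/(z₂ − z₁) = (0.072 − -0.0056)/1.726 = 0.045.
Precision τ = 1/σ² = 1/0.04496² = 495.

μ = 0.055, τ = 495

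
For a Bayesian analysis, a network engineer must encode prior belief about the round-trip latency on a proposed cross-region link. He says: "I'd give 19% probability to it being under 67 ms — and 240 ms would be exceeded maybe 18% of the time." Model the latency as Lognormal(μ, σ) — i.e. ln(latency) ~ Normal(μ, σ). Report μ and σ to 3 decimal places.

μ ≈ 4.829, σ ≈ 0.712

If T ~ Lognormal(μ,σ) then ln T ~ Normal(μ,σ), so the p-quantile of ln T is μ + z_p·σ.
ln(67) = 4.205 and ln(240) = 5.481; z_{0.19} = -0.8779, z_{0.82} = 0.9154.
σ = (5.481 − 4.205)/(0.9154 − (-0.8779)) = 0.712.
μ = 4.205 − (-0.8779)·0.712 = 4.829.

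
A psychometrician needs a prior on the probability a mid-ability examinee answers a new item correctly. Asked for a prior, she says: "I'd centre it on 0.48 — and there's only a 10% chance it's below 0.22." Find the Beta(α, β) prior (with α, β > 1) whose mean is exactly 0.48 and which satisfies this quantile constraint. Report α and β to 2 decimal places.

With mean 0.48 fixed, write α = 0.48s, β = 0.52s where s = α+β.
Need P(θ < 0.22) = 0.1 under Beta(0.48s, 0.52s). Normal approximation: (q−m)/√(m(1−m)/s) ≈ z_{0.1} = -1.28, so s ≈ 0.48·0.52·(-1.28)²/(0.22−0.48)² = 6.1.
At s = 6.1: P(θ<0.22) ≈ 0.090. Adjusting to match 0.1 gives s ≈ 5.57.
So α = 0.48·5.57 ≈ 2.67, β = 0.52·5.57 ≈ 2.90.

α ≈ 2.67, β ≈ 2.90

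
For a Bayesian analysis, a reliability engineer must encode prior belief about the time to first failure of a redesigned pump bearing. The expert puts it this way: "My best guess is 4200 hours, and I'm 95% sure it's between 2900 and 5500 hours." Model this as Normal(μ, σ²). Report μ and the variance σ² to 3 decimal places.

μ = 4200.000, σ² = 439937.034

A symmetric 95% interval runs μ ± z·σ with z = 1.96.
Half-width = 1300, so σ = 1300/1.96 = 663.2775 and σ² = 439937.034.
μ is the stated best guess, 4200.000.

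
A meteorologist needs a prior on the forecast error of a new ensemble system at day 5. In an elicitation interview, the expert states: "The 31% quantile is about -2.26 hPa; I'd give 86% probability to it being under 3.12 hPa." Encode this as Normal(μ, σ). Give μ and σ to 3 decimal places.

For Normal(μ,σ), the p-quantile is μ + z_p·σ. Here z_{0.31} = -0.4959, z_{0.86} = 1.08.
So -2.26 = μ − 0.4959σ and 3.12 = μ + 1.08σ.
Subtracting: σ = (3.12 − -2.26)/(1.08 − (-0.4959)) = 3.413.
Then μ = -2.26 − (-0.4959)·3.413 = -0.567.

μ = -0.567, σ = 3.413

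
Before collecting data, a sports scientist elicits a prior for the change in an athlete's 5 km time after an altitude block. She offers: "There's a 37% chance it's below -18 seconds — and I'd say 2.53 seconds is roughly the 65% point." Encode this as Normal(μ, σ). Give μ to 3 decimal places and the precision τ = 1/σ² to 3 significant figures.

μ = -8.500, τ = 0.00122

The p-quantile of Normal(μ,σ) is μ + z_p·σ, with z_{0.37} = -0.3319 and z_{0.65} = 0.3853.
Eliminate σ: μ = (z₂·x₁ − z₁·x₂)/(z₂ − z₁) = (0.3853·-18 − (-0.3319)·2.53)/0.7172 = -8.500.
Then σ = (x₂ − x₁)/(z₂ − z₁) = (2.53 − -18)/0.7172 = 28.626.
Precision τ = 1/σ² = 1/28.63² = 0.00122.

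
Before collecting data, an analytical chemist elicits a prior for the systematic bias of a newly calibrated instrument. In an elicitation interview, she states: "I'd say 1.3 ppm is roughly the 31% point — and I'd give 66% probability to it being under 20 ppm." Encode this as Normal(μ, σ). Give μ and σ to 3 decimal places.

For Normal(μ,σ), the p-quantile is μ + z_p·σ. Here z_{0.31} = -0.4959, z_{0.66} = 0.4125.
So 1.3 = μ − 0.4959σ and 20 = μ + 0.4125σ.
Subtracting: σ = (20 − 1.3)/(0.4125 − (-0.4959)) = 20.588.
Then μ = 1.3 − (-0.4959)·20.588 = 11.508.

μ = 11.508, σ = 20.588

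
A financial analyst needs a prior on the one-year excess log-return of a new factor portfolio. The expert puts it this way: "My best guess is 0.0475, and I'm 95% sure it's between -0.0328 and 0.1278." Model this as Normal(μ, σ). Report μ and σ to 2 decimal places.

μ = 0.05, σ = 0.04

A symmetric 95% interval runs μ ± z·σ with z = 1.96.
Half-width = 0.0803, so σ = 0.0803/1.96 = 0.04.
μ is the stated best guess, 0.05.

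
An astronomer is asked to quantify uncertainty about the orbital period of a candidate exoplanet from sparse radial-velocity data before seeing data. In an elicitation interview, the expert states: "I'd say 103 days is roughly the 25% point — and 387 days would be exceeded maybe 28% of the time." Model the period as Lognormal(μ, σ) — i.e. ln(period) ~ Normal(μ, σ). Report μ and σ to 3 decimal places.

μ ≈ 5.345, σ ≈ 1.053

If T ~ Lognormal(μ,σ) then ln T ~ Normal(μ,σ), so the p-quantile of ln T is μ + z_p·σ.
ln(103) = 4.635 and ln(387) = 5.958; z_{0.25} = -0.6745, z_{0.72} = 0.5828.
σ = (5.958 − 4.635)/(0.5828 − (-0.6745)) = 1.053.
μ = 4.635 − (-0.6745)·1.053 = 5.345.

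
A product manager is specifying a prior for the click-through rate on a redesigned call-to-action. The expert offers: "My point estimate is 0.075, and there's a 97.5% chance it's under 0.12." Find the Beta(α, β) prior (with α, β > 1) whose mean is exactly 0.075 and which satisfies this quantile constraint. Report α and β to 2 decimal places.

α ≈ 12.20, β ≈ 150.50

With mean 0.075 fixed, write α = 0.075s, β = 0.925s where s = α+β.
Need P(θ < 0.12) = 0.975 under Beta(0.075s, 0.925s). Normal approximation: (q−m)/√(m(1−m)/s) ≈ z_{0.975} = 1.96, so s ≈ 0.075·0.925·(1.96)²/(0.12−0.075)² = 131.6.
At s = 131.6: P(θ<0.12) ≈ 0.962. Adjusting to match 0.975 gives s ≈ 162.70.
So α = 0.075·162.70 ≈ 12.20, β = 0.925·162.70 ≈ 150.50.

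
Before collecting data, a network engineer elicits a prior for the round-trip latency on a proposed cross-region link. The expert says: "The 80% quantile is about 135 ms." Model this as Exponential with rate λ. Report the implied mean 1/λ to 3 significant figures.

P(T < 135.0) = 1 − e^(−λ·135.0) = 0.8, so λ = −ln(1−0.8)/135.0 = −ln(0.2)/135.0 = 0.0119.
Mean = 1/λ = 83.9 ms.

mean ≈ 83.9 ms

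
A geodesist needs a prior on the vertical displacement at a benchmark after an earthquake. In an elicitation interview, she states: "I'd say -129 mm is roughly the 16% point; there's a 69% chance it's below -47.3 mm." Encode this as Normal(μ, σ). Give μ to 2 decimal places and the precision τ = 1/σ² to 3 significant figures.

μ = -74.48, τ = 0.000333

For Normal(μ,σ), the p-quantile is μ + z_p·σ. Here z_{0.16} = -0.9945, z_{0.69} = 0.4959.
So -129 = μ − 0.9945σ and -47.3 = μ + 0.4959σ.
Subtracting: σ = (-47.3 − -129)/(0.4959 − (-0.9945)) = 54.82.
Then μ = -129 − (-0.9945)·54.82 = -74.48.
Precision τ = 1/σ² = 1/54.82² = 0.000333.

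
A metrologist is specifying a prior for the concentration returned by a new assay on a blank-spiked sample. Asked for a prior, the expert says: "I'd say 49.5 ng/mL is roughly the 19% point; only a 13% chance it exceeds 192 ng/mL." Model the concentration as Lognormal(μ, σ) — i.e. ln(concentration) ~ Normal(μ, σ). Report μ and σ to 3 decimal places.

If T ~ Lognormal(μ,σ) then ln T ~ Normal(μ,σ), so the p-quantile of ln T is μ + z_p·σ.
ln(49.5) = 3.902 and ln(192) = 5.257; z_{0.19} = -0.8779, z_{0.87} = 1.126.
σ = (5.257 − 3.902)/(1.126 − (-0.8779)) = 0.676.
μ = 3.902 − (-0.8779)·0.676 = 4.496.

μ ≈ 4.496, σ ≈ 0.676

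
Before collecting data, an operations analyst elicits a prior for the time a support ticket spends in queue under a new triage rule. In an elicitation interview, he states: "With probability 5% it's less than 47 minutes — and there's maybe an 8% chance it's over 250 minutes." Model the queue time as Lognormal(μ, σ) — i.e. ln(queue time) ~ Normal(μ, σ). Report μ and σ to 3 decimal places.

μ ≈ 4.752, σ ≈ 0.548

If T ~ Lognormal(μ,σ) then ln T ~ Normal(μ,σ), so the p-quantile of ln T is μ + z_p·σ.
ln(47) = 3.85 and ln(250) = 5.521; z_{0.05} = -1.645, z_{0.92} = 1.405.
σ = (5.521 − 3.85)/(1.405 − (-1.645)) = 0.548.
μ = 3.85 − (-1.645)·0.548 = 4.752.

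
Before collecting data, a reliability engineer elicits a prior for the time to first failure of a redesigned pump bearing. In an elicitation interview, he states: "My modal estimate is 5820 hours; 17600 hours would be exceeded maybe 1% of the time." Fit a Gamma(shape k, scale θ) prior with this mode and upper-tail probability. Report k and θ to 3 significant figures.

k ≈ 4.67, θ ≈ 1590

Gamma(k,θ) with k>1 has mode (k−1)θ, so θ = 5820/(k−1).
Need P(X < 17600) = 0.99 with θ tied to k this way. Start at k = 2, θ = 5820: P(X<17600) ≈ 0.804.
Too low — raise k to concentrate. Iterating converges to k ≈ 4.67.
Then θ = 5820/(4.67−1) ≈ 1590.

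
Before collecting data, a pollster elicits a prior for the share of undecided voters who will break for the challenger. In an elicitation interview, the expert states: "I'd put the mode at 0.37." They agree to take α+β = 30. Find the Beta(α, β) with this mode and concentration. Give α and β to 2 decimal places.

For α,β > 1 the Beta mode is (α−1)/(α+β−2). With α+β = 30, the mode is (α−1)/28.
Set (α−1)/28 = 0.37 → α = 1 + 0.37·28 = 11.36.
β = 30 − α = 18.64.

α = 11.36, β = 18.64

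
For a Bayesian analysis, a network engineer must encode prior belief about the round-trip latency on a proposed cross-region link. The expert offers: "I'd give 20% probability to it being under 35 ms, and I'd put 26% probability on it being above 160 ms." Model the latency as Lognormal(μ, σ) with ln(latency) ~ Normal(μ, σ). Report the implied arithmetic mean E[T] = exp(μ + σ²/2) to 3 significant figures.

If T ~ Lognormal(μ,σ) then ln T ~ Normal(μ,σ), so the p-quantile of ln T is μ + z_p·σ.
ln(35) = 3.555 and ln(160) = 5.075; z_{0.2} = -0.8416, z_{0.74} = 0.6433.
σ = (5.075 − 3.555)/(0.6433 − (-0.8416)) = 1.023.
μ = 3.555 − (-0.8416)·1.023 = 4.417.
E[T] = exp(μ + σ²/2) = exp(4.417 + 0.5238) = 140 ms.

E[T] ≈ 140 ms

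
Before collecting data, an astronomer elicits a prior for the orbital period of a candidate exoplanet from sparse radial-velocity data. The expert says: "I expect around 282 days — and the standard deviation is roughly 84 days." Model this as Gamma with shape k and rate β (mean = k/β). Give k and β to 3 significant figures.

For Gamma(k, rate β): mean = k/β, variance = k/β², so CV = 1/√k.
CV = SD/mean = 84/282 = 0.2979, hence k = 1/CV² = 11.3.
Then β = k/mean = 11.3/282 = 0.04.

k ≈ 11.3, β ≈ 0.04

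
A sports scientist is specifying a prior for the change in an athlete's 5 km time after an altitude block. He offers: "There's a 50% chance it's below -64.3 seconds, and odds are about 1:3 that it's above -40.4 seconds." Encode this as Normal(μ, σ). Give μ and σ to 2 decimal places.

For Normal(μ,σ), the p-quantile is μ + z_p·σ. Here z_{0.5} = 0, z_{0.75} = 0.6745.
So -64.3 = μ + 0σ and -40.4 = μ + 0.6745σ.
Subtracting: σ = (-40.4 − -64.3)/(0.6745 − (0)) = 35.43.
Then μ = -64.3 − (0)·35.43 = -64.30.

μ = -64.30, σ = 35.43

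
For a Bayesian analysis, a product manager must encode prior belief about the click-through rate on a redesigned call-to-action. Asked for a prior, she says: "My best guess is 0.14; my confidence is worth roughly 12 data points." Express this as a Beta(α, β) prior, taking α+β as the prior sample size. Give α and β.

α = 1.68, β = 10.32

Under the effective-sample-size interpretation, Beta(α, β) has prior mean α/(α+β) and prior sample size α+β.
So α+β = 12 and α/(α+β) = 0.14, giving α = 0.14·12 = 1.68 and β = 12 − 1.68 = 10.32.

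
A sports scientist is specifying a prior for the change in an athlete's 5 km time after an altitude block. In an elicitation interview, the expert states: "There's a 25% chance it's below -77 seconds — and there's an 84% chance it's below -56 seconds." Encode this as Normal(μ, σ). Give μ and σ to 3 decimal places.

For Normal(μ,σ), the p-quantile is μ + z_p·σ. Here z_{0.25} = -0.6745, z_{0.84} = 0.9945.
So -77 = μ − 0.6745σ and -56 = μ + 0.9945σ.
Subtracting: σ = (-56 − -77)/(0.9945 − (-0.6745)) = 12.583.
Then μ = -77 − (-0.6745)·12.583 = -68.513.

μ = -68.513, σ = 12.583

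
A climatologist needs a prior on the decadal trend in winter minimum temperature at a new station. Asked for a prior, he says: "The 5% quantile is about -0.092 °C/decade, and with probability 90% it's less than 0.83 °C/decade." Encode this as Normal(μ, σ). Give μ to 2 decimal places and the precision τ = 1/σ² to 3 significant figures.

The p-quantile of Normal(μ,σ) is μ + z_p·σ, with z_{0.05} = -1.645 and z_{0.9} = 1.282.
Eliminate σ: μ = (z₂·x₁ − z₁·x₂)/(z₂ − z₁) = (1.282·-0.092 − (-1.645)·0.83)/2.926 = 0.43.
Then σ = (x₂ − x₁)/(z₂ − z₁) = (0.83 − -0.092)/2.926 = 0.32.
Precision τ = 1/σ² = 1/0.3151² = 10.1.

μ = 0.43, τ = 10.1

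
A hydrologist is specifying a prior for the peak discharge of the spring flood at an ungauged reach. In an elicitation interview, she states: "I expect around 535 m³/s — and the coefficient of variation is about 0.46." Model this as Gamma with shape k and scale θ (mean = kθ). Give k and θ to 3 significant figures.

For Gamma(k, scale θ): mean = kθ, variance = kθ², so CV = 1/√k.
CV = 0.46, hence k = 1/CV² = 4.73.
Then θ = mean/k = 535/4.73 = 113.

k ≈ 4.73, θ ≈ 113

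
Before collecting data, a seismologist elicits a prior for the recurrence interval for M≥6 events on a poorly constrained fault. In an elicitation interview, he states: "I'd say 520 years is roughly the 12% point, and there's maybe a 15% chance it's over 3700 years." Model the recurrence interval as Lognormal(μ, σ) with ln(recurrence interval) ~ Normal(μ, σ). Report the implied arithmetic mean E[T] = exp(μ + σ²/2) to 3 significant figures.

E[T] ≈ 2190 years

If T ~ Lognormal(μ,σ) then ln T ~ Normal(μ,σ), so the p-quantile of ln T is μ + z_p·σ.
ln(520) = 6.254 and ln(3700) = 8.216; z_{0.12} = -1.175, z_{0.85} = 1.036.
σ = (8.216 − 6.254)/(1.036 − (-1.175)) = 0.887.
μ = 6.254 − (-1.175)·0.887 = 7.296.
E[T] = exp(μ + σ²/2) = exp(7.296 + 0.3937) = 2190 years.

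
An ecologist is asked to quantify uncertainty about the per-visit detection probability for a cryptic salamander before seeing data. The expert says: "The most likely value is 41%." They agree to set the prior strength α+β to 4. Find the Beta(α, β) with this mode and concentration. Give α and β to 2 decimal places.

α = 1.82, β = 2.18

For α,β > 1 the Beta mode is (α−1)/(α+β−2). With α+β = 4, the mode is (α−1)/2.
Set (α−1)/2 = 0.41 → α = 1 + 0.41·2 = 1.82.
β = 4 − α = 2.18.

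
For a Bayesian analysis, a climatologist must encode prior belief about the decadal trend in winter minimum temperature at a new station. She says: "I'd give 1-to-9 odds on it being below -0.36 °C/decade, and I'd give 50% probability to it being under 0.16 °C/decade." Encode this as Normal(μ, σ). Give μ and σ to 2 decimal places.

The p-quantile of Normal(μ,σ) is μ + z_p·σ, with z_{0.1} = -1.282 and z_{0.5} = 0.
Eliminate σ: μ = (z₂·x₁ − z₁·x₂)/(z₂ − z₁) = (0·-0.36 − (-1.282)·0.16)/1.282 = 0.16.
Then σ = (x₂ − x₁)/(z₂ − z₁) = (0.16 − -0.36)/1.282 = 0.41.

μ = 0.16, σ = 0.41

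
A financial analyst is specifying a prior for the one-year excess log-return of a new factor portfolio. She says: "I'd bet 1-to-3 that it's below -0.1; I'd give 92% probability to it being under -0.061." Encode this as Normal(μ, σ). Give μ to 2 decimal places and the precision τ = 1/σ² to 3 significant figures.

The p-quantile of Normal(μ,σ) is μ + z_p·σ, with z_{0.25} = -0.6745 and z_{0.92} = 1.405.
Eliminate σ: μ = (z₂·x₁ − z₁·x₂)/(z₂ − z₁) = (1.405·-0.1 − (-0.6745)·-0.061)/2.08 = -0.09.
Then σ = (x₂ − x₁)/(z₂ − z₁) = (-0.061 − -0.1)/2.08 = 0.02.
Precision τ = 1/σ² = 1/0.01875² = 2840.

μ = -0.09, τ = 2840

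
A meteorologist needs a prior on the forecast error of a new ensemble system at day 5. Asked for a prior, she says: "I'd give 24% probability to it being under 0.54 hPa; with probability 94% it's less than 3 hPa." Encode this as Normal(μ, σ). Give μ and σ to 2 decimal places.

The p-quantile of Normal(μ,σ) is μ + z_p·σ, with z_{0.24} = -0.7063 and z_{0.94} = 1.555.
Eliminate σ: μ = (z₂·x₁ − z₁·x₂)/(z₂ − z₁) = (1.555·0.54 − (-0.7063)·3)/2.261 = 1.31.
Then σ = (x₂ − x₁)/(z₂ − z₁) = (3 − 0.54)/2.261 = 1.09.

μ = 1.31, σ = 1.09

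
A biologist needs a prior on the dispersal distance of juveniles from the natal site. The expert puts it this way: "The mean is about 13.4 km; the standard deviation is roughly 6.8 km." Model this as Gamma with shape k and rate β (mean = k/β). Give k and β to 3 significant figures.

For Gamma(k, rate β): mean = k/β, variance = k/β², so CV = 1/√k.
CV = SD/mean = 6.8/13.4 = 0.5075, hence k = 1/CV² = 3.88.
Then β = k/mean = 3.88/13.4 = 0.29.

k ≈ 3.88, β ≈ 0.29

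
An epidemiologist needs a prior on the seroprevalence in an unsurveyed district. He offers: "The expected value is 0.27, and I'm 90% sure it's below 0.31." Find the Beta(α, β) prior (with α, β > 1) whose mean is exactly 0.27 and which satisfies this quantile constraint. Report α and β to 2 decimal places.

α ≈ 55.79, β ≈ 150.83

With mean 0.27 fixed, write α = 0.27s, β = 0.73s where s = α+β.
Need P(θ < 0.31) = 0.9 under Beta(0.27s, 0.73s). Normal approximation: (q−m)/√(m(1−m)/s) ≈ z_{0.9} = 1.28, so s ≈ 0.27·0.73·(1.28)²/(0.31−0.27)² = 202.3.
At s = 202.3: P(θ<0.31) ≈ 0.898. Adjusting to match 0.9 gives s ≈ 206.62.
So α = 0.27·206.62 ≈ 55.79, β = 0.73·206.62 ≈ 150.83.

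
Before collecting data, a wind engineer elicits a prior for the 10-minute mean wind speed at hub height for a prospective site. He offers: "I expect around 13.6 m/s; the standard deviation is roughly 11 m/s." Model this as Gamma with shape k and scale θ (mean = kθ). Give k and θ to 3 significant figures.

For Gamma(k, scale θ): mean = kθ, variance = kθ², so CV = 1/√k.
CV = SD/mean = 11/13.6 = 0.8088, hence k = 1/CV² = 1.53.
Then θ = mean/k = 13.6/1.53 = 8.9.

k ≈ 1.53, θ ≈ 8.9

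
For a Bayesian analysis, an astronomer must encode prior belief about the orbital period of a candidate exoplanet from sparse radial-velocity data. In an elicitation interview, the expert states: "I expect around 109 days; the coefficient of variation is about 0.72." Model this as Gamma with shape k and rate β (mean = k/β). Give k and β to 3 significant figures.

k ≈ 1.93, β ≈ 0.0177

For Gamma(k, rate β): mean = k/β, variance = k/β², so CV = 1/√k.
CV = 0.72, hence k = 1/CV² = 1.93.
Then β = k/mean = 1.93/109 = 0.0177.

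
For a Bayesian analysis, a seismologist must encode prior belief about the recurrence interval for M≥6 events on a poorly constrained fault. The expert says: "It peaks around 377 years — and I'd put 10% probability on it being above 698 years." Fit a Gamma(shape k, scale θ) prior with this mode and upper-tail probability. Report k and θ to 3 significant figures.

Gamma(k,θ) with k>1 has mode (k−1)θ, so θ = 377/(k−1).
Need P(X < 698) = 0.9 with θ tied to k this way. Start at k = 2, θ = 377: P(X<698) ≈ 0.552.
Too low — raise k to concentrate. Iterating converges to k ≈ 6.03.
Then θ = 377/(6.03−1) ≈ 75.

k ≈ 6.03, θ ≈ 75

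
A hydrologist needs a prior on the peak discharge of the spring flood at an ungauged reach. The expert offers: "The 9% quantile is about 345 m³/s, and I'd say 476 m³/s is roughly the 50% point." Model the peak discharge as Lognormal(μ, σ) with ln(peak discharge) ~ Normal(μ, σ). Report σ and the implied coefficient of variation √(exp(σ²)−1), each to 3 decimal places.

σ ≈ 0.240, CV ≈ 0.244

If T ~ Lognormal(μ,σ) then ln T ~ Normal(μ,σ), so the p-quantile of ln T is μ + z_p·σ.
ln(345) = 5.844 and ln(476) = 6.165; z_{0.09} = -1.341, z_{0.5} = 0.
σ = (6.165 − 5.844)/(0 − (-1.341)) = 0.240.
μ = 5.844 − (-1.341)·0.240 = 6.165.
CV = √(exp(σ²)−1) = √(exp(0.0576)−1) = 0.244.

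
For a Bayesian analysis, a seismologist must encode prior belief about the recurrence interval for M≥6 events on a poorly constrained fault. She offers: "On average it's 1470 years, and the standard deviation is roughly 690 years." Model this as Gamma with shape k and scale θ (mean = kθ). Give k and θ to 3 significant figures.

k ≈ 4.54, θ ≈ 324

For Gamma(k, scale θ): mean = kθ, variance = kθ², so CV = 1/√k.
CV = SD/mean = 690/1470 = 0.4694, hence k = 1/CV² = 4.54.
Then θ = mean/k = 1470/4.54 = 324.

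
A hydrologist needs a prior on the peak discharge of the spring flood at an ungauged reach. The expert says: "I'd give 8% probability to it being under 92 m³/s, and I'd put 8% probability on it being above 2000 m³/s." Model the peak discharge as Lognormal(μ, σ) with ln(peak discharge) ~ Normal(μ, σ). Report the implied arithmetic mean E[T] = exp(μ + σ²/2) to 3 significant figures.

If T ~ Lognormal(μ,σ) then ln T ~ Normal(μ,σ), so the p-quantile of ln T is μ + z_p·σ.
ln(92) = 4.522 and ln(2000) = 7.601; z_{0.08} = -1.405, z_{0.92} = 1.405.
σ = (7.601 − 4.522)/(1.405 − (-1.405)) = 1.096.
μ = 4.522 − (-1.405)·1.096 = 6.061.
E[T] = exp(μ + σ²/2) = exp(6.061 + 0.6003) = 782 m³/s.

E[T] ≈ 782 m³/s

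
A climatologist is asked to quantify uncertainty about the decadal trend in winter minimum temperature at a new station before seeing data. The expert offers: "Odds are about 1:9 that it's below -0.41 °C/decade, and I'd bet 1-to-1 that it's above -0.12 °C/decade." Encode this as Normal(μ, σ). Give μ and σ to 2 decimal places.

μ = -0.12, σ = 0.23

For Normal(μ,σ), the p-quantile is μ + z_p·σ. Here z_{0.1} = -1.282, z_{0.5} = 0.
So -0.41 = μ − 1.282σ and -0.12 = μ + 0σ.
Subtracting: σ = (-0.12 − -0.41)/(0 − (-1.282)) = 0.23.
Then μ = -0.41 − (-1.282)·0.23 = -0.12.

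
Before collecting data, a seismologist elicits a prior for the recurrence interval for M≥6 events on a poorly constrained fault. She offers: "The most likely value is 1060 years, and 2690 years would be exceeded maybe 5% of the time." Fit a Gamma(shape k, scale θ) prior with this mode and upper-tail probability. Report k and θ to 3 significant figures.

k ≈ 4.13, θ ≈ 339

Gamma(k,θ) with k>1 has mode (k−1)θ, so θ = 1060/(k−1).
Need P(X < 2690) = 0.95 with θ tied to k this way. Start at k = 2, θ = 1060: P(X<2690) ≈ 0.720.
Too low — raise k to concentrate. Iterating converges to k ≈ 4.13.
Then θ = 1060/(4.13−1) ≈ 339.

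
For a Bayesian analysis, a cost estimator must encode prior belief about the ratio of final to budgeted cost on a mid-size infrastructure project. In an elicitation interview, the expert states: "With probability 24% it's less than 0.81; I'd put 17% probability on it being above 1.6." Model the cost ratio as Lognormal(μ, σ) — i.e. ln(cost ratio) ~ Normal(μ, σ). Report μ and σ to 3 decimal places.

If T ~ Lognormal(μ,σ) then ln T ~ Normal(μ,σ), so the p-quantile of ln T is μ + z_p·σ.
ln(0.81) = -0.2107 and ln(1.6) = 0.47; z_{0.24} = -0.7063, z_{0.83} = 0.9542.
σ = (0.47 − -0.2107)/(0.9542 − (-0.7063)) = 0.410.
μ = -0.2107 − (-0.7063)·0.410 = 0.079.

μ ≈ 0.079, σ ≈ 0.410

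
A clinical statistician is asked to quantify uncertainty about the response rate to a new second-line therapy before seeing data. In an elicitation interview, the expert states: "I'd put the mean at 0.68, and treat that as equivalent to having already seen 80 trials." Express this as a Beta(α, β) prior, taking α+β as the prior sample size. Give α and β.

α = 54.4, β = 25.6

Under the effective-sample-size interpretation, Beta(α, β) has prior mean α/(α+β) and prior sample size α+β.
So α+β = 80 and α/(α+β) = 0.68, giving α = 0.68·80 = 54.4 and β = 80 − 54.4 = 25.6.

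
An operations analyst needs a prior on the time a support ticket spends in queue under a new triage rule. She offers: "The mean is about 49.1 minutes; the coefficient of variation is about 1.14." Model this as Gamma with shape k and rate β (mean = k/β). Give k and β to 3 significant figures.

For Gamma(k, rate β): mean = k/β, variance = k/β², so CV = 1/√k.
CV = 1.14, hence k = 1/CV² = 0.769.
Then β = k/mean = 0.769/49.1 = 0.0157.

k ≈ 0.769, β ≈ 0.0157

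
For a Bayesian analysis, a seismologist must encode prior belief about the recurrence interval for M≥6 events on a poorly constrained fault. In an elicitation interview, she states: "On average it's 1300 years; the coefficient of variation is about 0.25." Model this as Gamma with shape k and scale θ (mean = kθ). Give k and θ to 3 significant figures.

For Gamma(k, scale θ): mean = kθ, variance = kθ², so CV = 1/√k.
CV = 0.25, hence k = 1/CV² = 16.
Then θ = mean/k = 1300/16 = 81.2.

k ≈ 16, θ ≈ 81.2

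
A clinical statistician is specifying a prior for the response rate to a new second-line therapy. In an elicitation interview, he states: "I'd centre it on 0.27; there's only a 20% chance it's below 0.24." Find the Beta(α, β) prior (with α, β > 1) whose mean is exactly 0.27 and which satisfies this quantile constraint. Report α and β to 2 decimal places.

α ≈ 42.62, β ≈ 115.22

With mean 0.27 fixed, write α = 0.27s, β = 0.73s where s = α+β.
Need P(θ < 0.24) = 0.2 under Beta(0.27s, 0.73s). Normal approximation: (q−m)/√(m(1−m)/s) ≈ z_{0.2} = -0.842, so s ≈ 0.27·0.73·(-0.842)²/(0.24−0.27)² = 155.1.
At s = 155.1: P(θ<0.24) ≈ 0.202. Adjusting to match 0.2 gives s ≈ 157.84.
So α = 0.27·157.84 ≈ 42.62, β = 0.73·157.84 ≈ 115.22.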